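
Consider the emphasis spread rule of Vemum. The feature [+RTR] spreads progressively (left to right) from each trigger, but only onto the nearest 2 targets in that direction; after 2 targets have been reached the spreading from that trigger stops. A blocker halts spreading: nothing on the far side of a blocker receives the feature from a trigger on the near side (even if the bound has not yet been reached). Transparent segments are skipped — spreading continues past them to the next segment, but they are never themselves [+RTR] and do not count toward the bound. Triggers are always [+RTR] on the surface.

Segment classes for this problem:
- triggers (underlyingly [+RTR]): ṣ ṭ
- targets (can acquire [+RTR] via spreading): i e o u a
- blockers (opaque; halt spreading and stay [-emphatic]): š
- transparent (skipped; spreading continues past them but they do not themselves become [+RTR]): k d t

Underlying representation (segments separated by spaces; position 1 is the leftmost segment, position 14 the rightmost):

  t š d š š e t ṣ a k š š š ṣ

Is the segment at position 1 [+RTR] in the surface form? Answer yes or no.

no

From /ṣ/ at 8 rightward: 9 /a/ → [+RTR]; 10 /k/ transparent; 11 /š/ blocks.
From /ṣ/ at 14 rightward: word edge.
Target with no active source: position 6 stays [-emphatic].
[+RTR] positions on the surface: 8 9 14.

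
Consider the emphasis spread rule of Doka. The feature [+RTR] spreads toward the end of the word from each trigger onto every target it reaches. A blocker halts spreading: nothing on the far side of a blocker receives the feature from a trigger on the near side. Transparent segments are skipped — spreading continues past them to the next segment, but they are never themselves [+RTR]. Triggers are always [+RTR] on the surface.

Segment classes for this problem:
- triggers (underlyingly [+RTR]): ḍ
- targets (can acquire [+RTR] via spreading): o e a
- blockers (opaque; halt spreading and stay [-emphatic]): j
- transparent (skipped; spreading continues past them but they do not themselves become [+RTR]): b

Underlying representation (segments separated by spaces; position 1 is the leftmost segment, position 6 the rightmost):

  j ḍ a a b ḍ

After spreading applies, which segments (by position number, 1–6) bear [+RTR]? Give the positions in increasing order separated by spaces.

From /ḍ/ at 2 rightward: 3 /a/ → [+RTR]; 4 /a/ → [+RTR]; 5 /b/ transparent; 6 /ḍ/ is itself a trigger — this domain ends here.
From /ḍ/ at 6 rightward: word edge.

2 3 4 6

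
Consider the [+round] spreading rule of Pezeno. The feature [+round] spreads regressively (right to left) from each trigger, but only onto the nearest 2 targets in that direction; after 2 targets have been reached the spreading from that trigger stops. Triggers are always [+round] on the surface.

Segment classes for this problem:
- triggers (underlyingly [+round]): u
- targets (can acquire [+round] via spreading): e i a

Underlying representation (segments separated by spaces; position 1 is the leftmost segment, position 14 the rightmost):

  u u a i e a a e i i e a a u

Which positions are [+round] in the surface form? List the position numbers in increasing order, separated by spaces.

1 2 12 13 14

From /u/ at 1 leftward: word edge.
From /u/ at 2 leftward: 1 /u/ is itself a trigger — this domain ends here.
From /u/ at 14 leftward: 13 /a/ → [+round]; 12 /a/ → [+round]; bound reached.
Targets with no active source: positions 3 4 5 6 7 8 9 10 11 stay [-round].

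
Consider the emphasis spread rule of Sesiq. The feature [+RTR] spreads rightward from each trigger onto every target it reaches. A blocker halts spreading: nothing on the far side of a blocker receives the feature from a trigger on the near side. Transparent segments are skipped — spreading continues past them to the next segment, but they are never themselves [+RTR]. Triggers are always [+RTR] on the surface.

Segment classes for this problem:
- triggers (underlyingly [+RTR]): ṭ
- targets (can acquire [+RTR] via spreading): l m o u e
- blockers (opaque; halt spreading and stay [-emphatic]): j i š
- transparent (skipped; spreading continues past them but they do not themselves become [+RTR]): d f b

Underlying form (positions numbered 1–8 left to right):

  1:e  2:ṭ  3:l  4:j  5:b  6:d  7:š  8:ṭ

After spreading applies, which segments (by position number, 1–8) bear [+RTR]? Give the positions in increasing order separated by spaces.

2 3 8

From /ṭ/ at 2 rightward: 3 /l/ → [+RTR]; 4 /j/ blocks.
From /ṭ/ at 8 rightward: word edge.
Target with no active source: position 1 stays [-emphatic].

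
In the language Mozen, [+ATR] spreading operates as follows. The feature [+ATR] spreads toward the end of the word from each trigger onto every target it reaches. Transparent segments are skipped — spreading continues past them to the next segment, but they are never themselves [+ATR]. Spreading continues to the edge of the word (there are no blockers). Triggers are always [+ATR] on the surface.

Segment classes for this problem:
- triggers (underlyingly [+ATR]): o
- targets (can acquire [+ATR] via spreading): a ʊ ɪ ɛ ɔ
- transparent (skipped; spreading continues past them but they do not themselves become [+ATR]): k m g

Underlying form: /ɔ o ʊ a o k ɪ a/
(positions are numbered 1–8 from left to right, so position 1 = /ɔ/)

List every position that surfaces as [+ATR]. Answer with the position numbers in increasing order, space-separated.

From /o/ at 2 rightward: 3 /ʊ/ → [+ATR]; 4 /a/ → [+ATR]; 5 /o/ is itself a trigger — this domain ends here.
From /o/ at 5 rightward: 6 /k/ transparent; 7 /ɪ/ → [+ATR]; 8 /a/ → [+ATR]; word edge.
Target with no active source: position 1 stays [-ATR].

2 3 4 5 7 8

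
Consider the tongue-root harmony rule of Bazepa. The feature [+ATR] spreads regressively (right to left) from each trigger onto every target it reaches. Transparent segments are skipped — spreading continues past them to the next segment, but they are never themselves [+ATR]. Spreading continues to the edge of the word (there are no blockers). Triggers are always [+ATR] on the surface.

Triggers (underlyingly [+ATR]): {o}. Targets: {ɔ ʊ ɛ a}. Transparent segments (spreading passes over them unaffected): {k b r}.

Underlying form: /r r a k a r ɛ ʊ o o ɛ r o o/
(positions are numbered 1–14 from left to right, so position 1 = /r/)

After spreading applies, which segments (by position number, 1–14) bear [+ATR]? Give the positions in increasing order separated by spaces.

3 5 7 8 9 10 11 13 14

From /o/ at 9 leftward: 8 /ʊ/ → [+ATR]; 7 /ɛ/ → [+ATR]; 6 /r/ transparent; 5 /a/ → [+ATR]; 4 /k/ transparent; 3 /a/ → [+ATR]; 2 /r/ transparent; 1 /r/ transparent; word edge.
From /o/ at 10 leftward: 9 /o/ is itself a trigger — this domain ends here.
From /o/ at 13 leftward: 12 /r/ transparent; 11 /ɛ/ → [+ATR]; 10 /o/ is itself a trigger — this domain ends here.
From /o/ at 14 leftward: 13 /o/ is itself a trigger — this domain ends here.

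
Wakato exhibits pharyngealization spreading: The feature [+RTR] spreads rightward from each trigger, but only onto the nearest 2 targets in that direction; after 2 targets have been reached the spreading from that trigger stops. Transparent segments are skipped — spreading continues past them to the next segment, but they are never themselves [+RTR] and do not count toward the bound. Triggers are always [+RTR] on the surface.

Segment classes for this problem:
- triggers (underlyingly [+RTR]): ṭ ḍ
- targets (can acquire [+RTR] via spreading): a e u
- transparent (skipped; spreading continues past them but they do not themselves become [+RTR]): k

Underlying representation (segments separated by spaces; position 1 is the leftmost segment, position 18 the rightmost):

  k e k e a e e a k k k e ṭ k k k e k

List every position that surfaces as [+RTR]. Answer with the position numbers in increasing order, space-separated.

13 17

From /ṭ/ at 13 rightward: 14 /k/ transparent; 15 /k/ transparent; 16 /k/ transparent; 17 /e/ → [+RTR]; 18 /k/ transparent; word edge.
Targets with no active source: positions 2 4 5 6 7 8 12 stay [-emphatic].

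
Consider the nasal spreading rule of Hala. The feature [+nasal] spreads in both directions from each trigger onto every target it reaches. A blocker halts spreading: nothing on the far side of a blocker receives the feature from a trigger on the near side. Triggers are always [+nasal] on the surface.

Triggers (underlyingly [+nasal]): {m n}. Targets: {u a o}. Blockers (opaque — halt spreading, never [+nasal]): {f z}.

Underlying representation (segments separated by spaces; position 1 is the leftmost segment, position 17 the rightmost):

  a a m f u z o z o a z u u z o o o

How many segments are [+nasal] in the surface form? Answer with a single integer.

3

From /m/ at 3 rightward: 4 /f/ blocks.
From /m/ at 3 leftward: 2 /a/ → [+nasal]; 1 /a/ → [+nasal]; word edge.
Targets with no active source: positions 5 7 9 10 12 13 15 16 17 stay [-nasal].
[+nasal] positions on the surface: 1 2 3.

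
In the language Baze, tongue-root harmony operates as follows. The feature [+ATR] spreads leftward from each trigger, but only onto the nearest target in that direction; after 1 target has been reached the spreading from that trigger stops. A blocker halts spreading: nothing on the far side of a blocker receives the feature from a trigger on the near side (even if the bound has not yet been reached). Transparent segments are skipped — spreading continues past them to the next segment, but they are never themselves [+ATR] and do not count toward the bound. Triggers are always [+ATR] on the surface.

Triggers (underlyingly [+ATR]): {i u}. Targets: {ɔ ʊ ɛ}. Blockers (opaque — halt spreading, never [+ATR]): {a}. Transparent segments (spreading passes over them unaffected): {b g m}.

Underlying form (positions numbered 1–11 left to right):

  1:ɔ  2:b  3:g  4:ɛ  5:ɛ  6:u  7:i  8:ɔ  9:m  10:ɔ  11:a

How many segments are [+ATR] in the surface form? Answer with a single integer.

From /u/ at 6 leftward: 5 /ɛ/ → [+ATR]; bound reached.
From /i/ at 7 leftward: 6 /u/ is itself a trigger — this domain ends here.
Targets with no active source: positions 1 4 8 10 stay [-ATR].
[+ATR] positions on the surface: 5 6 7.

3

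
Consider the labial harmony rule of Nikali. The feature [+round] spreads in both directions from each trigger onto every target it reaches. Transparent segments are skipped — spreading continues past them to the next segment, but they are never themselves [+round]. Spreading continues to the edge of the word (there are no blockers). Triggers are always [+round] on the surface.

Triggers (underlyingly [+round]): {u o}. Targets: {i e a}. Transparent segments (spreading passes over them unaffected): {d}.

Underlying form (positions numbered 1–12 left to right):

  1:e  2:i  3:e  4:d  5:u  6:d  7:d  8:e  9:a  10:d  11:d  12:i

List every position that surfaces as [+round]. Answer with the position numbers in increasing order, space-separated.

From /u/ at 5 rightward: 6 /d/ transparent; 7 /d/ transparent; 8 /e/ → [+round]; 9 /a/ → [+round]; 10 /d/ transparent; 11 /d/ transparent; 12 /i/ → [+round]; word edge.
From /u/ at 5 leftward: 4 /d/ transparent; 3 /e/ → [+round]; 2 /i/ → [+round]; 1 /e/ → [+round]; word edge.

1 2 3 5 8 9 12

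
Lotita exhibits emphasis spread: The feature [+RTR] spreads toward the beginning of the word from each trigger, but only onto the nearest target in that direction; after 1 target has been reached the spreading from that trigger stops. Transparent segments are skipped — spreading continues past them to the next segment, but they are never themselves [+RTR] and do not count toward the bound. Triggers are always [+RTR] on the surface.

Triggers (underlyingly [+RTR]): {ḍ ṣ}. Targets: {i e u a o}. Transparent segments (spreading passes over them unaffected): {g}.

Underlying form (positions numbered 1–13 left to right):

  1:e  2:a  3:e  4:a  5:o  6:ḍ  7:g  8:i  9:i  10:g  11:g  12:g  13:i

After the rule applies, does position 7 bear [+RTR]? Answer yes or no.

no

From /ḍ/ at 6 leftward: 5 /o/ → [+RTR]; bound reached.
Targets with no active source: positions 1 2 3 4 8 9 13 stay [-emphatic].
[+RTR] positions on the surface: 5 6.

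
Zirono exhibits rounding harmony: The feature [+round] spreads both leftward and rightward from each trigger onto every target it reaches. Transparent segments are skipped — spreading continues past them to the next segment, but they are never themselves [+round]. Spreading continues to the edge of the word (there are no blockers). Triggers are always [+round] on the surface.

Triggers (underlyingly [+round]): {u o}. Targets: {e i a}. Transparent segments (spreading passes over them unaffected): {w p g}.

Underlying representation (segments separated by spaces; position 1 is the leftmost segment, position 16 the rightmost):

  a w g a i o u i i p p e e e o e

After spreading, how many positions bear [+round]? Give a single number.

From /o/ at 6 rightward: 7 /u/ is itself a trigger — this domain ends here.
From /o/ at 6 leftward: 5 /i/ → [+round]; 4 /a/ → [+round]; 3 /g/ transparent; 2 /w/ transparent; 1 /a/ → [+round]; word edge.
From /u/ at 7 rightward: 8 /i/ → [+round]; 9 /i/ → [+round]; 10 /p/ transparent; 11 /p/ transparent; 12 /e/ → [+round]; 13 /e/ → [+round]; 14 /e/ → [+round]; 15 /o/ is itself a trigger — this domain ends here.
From /u/ at 7 leftward: 6 /o/ is itself a trigger — this domain ends here.
From /o/ at 15 rightward: 16 /e/ → [+round]; word edge.
From /o/ at 15 leftward: 14 /e/ → [+round]; 13 /e/ → [+round]; 12 /e/ → [+round]; 11 /p/ transparent; 10 /p/ transparent; 9 /i/ → [+round]; 8 /i/ → [+round]; 7 /u/ is itself a trigger — this domain ends here.
[+round] positions on the surface: 1 4 5 6 7 8 9 12 13 14 15 16.

12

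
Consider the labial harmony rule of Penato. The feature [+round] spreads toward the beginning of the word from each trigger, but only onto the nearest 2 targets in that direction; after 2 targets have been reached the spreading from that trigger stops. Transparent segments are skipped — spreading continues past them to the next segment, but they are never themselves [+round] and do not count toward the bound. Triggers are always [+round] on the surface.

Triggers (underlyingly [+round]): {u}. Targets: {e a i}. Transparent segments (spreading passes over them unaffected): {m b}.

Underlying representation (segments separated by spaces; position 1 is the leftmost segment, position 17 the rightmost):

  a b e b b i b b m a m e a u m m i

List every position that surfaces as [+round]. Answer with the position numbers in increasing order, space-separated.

From /u/ at 14 leftward: 13 /a/ → [+round]; 12 /e/ → [+round]; bound reached.
Targets with no active source: positions 1 3 6 10 17 stay [-round].

12 13 14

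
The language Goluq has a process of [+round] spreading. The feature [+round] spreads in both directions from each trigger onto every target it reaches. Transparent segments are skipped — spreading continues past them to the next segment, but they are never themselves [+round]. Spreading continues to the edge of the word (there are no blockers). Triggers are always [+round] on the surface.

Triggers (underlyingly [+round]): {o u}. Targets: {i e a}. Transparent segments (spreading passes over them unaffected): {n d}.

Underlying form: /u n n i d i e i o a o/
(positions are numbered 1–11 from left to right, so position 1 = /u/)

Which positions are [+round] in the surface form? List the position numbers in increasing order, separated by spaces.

From /u/ at 1 rightward: 2 /n/ transparent; 3 /n/ transparent; 4 /i/ → [+round]; 5 /d/ transparent; 6 /i/ → [+round]; 7 /e/ → [+round]; 8 /i/ → [+round]; 9 /o/ is itself a trigger — this domain ends here.
From /u/ at 1 leftward: word edge.
From /o/ at 9 rightward: 10 /a/ → [+round]; 11 /o/ is itself a trigger — this domain ends here.
From /o/ at 9 leftward: 8 /i/ → [+round]; 7 /e/ → [+round]; 6 /i/ → [+round]; 5 /d/ transparent; 4 /i/ → [+round]; 3 /n/ transparent; 2 /n/ transparent; 1 /u/ is itself a trigger — this domain ends here.
From /o/ at 11 rightward: word edge.
From /o/ at 11 leftward: 10 /a/ → [+round]; 9 /o/ is itself a trigger — this domain ends here.

1 4 6 7 8 9 10 11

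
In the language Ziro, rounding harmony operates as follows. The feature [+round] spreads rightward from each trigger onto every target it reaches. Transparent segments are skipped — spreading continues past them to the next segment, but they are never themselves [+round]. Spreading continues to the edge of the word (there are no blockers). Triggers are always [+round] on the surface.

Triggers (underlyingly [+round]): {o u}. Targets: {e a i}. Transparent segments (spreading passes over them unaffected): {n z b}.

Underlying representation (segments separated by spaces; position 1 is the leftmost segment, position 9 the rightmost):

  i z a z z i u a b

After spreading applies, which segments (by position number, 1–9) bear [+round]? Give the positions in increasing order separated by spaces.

7 8

From /u/ at 7 rightward: 8 /a/ → [+round]; 9 /b/ transparent; word edge.
Targets with no active source: positions 1 3 6 stay [-round].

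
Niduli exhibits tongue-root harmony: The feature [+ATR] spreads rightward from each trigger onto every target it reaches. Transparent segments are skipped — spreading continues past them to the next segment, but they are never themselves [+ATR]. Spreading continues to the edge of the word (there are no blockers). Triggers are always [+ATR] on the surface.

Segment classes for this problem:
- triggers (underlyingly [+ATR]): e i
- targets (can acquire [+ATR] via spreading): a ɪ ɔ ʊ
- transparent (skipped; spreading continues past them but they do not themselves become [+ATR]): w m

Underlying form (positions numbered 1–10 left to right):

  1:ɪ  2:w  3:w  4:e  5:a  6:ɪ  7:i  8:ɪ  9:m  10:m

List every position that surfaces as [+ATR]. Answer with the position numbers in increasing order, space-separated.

From /e/ at 4 rightward: 5 /a/ → [+ATR]; 6 /ɪ/ → [+ATR]; 7 /i/ is itself a trigger — this domain ends here.
From /i/ at 7 rightward: 8 /ɪ/ → [+ATR]; 9 /m/ transparent; 10 /m/ transparent; word edge.
Target with no active source: position 1 stays [-ATR].

4 5 6 7 8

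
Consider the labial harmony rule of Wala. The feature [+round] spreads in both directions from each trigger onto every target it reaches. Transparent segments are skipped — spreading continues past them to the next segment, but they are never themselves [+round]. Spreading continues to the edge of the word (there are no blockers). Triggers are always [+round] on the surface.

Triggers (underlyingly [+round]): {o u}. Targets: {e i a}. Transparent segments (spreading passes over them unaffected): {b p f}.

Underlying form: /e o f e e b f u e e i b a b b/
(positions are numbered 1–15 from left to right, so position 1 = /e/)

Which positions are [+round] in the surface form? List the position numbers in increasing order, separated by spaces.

From /o/ at 2 rightward: 3 /f/ transparent; 4 /e/ → [+round]; 5 /e/ → [+round]; 6 /b/ transparent; 7 /f/ transparent; 8 /u/ is itself a trigger — this domain ends here.
From /o/ at 2 leftward: 1 /e/ → [+round]; word edge.
From /u/ at 8 rightward: 9 /e/ → [+round]; 10 /e/ → [+round]; 11 /i/ → [+round]; 12 /b/ transparent; 13 /a/ → [+round]; 14 /b/ transparent; 15 /b/ transparent; word edge.
From /u/ at 8 leftward: 7 /f/ transparent; 6 /b/ transparent; 5 /e/ → [+round]; 4 /e/ → [+round]; 3 /f/ transparent; 2 /o/ is itself a trigger — this domain ends here.

1 2 4 5 8 9 10 11 13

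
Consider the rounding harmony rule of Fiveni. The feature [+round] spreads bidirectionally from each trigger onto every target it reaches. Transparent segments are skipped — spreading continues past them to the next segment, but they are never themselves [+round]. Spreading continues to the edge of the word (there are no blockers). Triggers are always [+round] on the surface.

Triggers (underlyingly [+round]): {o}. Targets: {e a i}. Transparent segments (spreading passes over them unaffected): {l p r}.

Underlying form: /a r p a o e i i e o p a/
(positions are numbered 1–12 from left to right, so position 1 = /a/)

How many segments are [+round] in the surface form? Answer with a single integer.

9

From /o/ at 5 rightward: 6 /e/ → [+round]; 7 /i/ → [+round]; 8 /i/ → [+round]; 9 /e/ → [+round]; 10 /o/ is itself a trigger — this domain ends here.
From /o/ at 5 leftward: 4 /a/ → [+round]; 3 /p/ transparent; 2 /r/ transparent; 1 /a/ → [+round]; word edge.
From /o/ at 10 rightward: 11 /p/ transparent; 12 /a/ → [+round]; word edge.
From /o/ at 10 leftward: 9 /e/ → [+round]; 8 /i/ → [+round]; 7 /i/ → [+round]; 6 /e/ → [+round]; 5 /o/ is itself a trigger — this domain ends here.
[+round] positions on the surface: 1 4 5 6 7 8 9 10 12.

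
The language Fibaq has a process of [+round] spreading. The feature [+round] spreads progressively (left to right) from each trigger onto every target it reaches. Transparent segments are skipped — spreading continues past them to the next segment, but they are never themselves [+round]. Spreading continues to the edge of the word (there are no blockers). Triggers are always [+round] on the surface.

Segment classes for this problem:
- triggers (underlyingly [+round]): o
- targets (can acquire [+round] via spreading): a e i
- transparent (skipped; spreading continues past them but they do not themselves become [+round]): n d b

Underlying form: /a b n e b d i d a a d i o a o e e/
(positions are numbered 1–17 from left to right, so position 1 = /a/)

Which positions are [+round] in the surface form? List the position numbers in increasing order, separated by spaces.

From /o/ at 13 rightward: 14 /a/ → [+round]; 15 /o/ is itself a trigger — this domain ends here.
From /o/ at 15 rightward: 16 /e/ → [+round]; 17 /e/ → [+round]; word edge.
Targets with no active source: positions 1 4 7 9 10 12 stay [-round].

13 14 15 16 17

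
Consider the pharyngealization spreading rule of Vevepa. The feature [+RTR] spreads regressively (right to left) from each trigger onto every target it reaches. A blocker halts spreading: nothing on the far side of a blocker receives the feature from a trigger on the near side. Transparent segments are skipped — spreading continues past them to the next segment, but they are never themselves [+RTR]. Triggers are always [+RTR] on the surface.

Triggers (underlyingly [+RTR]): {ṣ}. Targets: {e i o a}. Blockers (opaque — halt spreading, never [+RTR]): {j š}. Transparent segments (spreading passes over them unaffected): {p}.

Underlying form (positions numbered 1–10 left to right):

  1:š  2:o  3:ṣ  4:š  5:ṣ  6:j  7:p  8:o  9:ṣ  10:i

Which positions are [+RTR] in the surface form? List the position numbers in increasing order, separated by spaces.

From /ṣ/ at 3 leftward: 2 /o/ → [+RTR]; 1 /š/ blocks.
From /ṣ/ at 5 leftward: 4 /š/ blocks.
From /ṣ/ at 9 leftward: 8 /o/ → [+RTR]; 7 /p/ transparent; 6 /j/ blocks.
Target with no active source: position 10 stays [-emphatic].

2 3 5 8 9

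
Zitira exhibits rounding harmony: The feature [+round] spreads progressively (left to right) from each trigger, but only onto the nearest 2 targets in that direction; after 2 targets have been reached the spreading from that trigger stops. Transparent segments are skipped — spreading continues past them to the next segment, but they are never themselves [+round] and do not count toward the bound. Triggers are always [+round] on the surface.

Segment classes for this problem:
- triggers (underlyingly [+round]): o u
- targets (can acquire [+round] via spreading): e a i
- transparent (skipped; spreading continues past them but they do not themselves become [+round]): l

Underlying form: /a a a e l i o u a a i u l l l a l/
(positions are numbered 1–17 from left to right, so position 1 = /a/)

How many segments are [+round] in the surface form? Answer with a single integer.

From /o/ at 7 rightward: 8 /u/ is itself a trigger — this domain ends here.
From /u/ at 8 rightward: 9 /a/ → [+round]; 10 /a/ → [+round]; bound reached.
From /u/ at 12 rightward: 13 /l/ transparent; 14 /l/ transparent; 15 /l/ transparent; 16 /a/ → [+round]; 17 /l/ transparent; word edge.
Targets with no active source: positions 1 2 3 4 6 11 stay [-round].
[+round] positions on the surface: 7 8 9 10 12 16.

6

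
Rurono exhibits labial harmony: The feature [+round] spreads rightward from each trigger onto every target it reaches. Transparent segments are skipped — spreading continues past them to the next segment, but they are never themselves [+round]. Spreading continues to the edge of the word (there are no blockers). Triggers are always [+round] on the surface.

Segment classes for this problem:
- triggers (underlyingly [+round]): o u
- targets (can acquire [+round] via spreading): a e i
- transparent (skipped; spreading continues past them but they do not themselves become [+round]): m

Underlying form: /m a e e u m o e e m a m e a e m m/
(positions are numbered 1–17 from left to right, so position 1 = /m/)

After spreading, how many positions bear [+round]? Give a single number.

From /u/ at 5 rightward: 6 /m/ transparent; 7 /o/ is itself a trigger — this domain ends here.
From /o/ at 7 rightward: 8 /e/ → [+round]; 9 /e/ → [+round]; 10 /m/ transparent; 11 /a/ → [+round]; 12 /m/ transparent; 13 /e/ → [+round]; 14 /a/ → [+round]; 15 /e/ → [+round]; 16 /m/ transparent; 17 /m/ transparent; word edge.
Targets with no active source: positions 2 3 4 stay [-round].
[+round] positions on the surface: 5 7 8 9 11 13 14 15.

8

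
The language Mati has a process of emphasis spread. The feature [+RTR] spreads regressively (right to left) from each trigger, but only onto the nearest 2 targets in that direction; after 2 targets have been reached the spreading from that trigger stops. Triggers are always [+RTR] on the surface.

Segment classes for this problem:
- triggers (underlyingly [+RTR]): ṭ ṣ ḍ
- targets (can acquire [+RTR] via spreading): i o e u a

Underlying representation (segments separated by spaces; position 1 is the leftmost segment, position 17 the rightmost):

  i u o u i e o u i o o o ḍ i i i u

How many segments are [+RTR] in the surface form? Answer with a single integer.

From /ḍ/ at 13 leftward: 12 /o/ → [+RTR]; 11 /o/ → [+RTR]; bound reached.
Targets with no active source: positions 1 2 3 4 5 6 7 8 9 10 14 15 16 17 stay [-emphatic].
[+RTR] positions on the surface: 11 12 13.

3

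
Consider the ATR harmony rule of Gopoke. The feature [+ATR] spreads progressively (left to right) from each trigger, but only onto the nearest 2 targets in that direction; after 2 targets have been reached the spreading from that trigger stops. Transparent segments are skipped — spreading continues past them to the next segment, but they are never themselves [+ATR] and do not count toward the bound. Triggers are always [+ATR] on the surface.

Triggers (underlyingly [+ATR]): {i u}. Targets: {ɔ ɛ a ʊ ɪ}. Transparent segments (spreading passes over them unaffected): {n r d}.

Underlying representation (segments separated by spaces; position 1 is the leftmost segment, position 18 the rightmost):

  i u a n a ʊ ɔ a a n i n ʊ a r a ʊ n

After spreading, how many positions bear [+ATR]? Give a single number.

From /i/ at 1 rightward: 2 /u/ is itself a trigger — this domain ends here.
From /u/ at 2 rightward: 3 /a/ → [+ATR]; 4 /n/ transparent; 5 /a/ → [+ATR]; bound reached.
From /i/ at 11 rightward: 12 /n/ transparent; 13 /ʊ/ → [+ATR]; 14 /a/ → [+ATR]; bound reached.
Targets with no active source: positions 6 7 8 9 16 17 stay [-ATR].
[+ATR] positions on the surface: 1 2 3 5 11 13 14.

7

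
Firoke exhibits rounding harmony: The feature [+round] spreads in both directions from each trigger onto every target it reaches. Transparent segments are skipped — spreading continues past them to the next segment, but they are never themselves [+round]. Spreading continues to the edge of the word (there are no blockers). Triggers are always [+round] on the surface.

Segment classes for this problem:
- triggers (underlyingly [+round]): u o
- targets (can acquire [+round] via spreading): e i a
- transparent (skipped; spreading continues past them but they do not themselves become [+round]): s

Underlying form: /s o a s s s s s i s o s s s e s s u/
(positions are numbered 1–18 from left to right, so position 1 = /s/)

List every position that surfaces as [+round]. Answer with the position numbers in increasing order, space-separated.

2 3 9 11 15 18

From /o/ at 2 rightward: 3 /a/ → [+round]; 4 /s/ transparent; 5 /s/ transparent; 6 /s/ transparent; 7 /s/ transparent; 8 /s/ transparent; 9 /i/ → [+round]; 10 /s/ transparent; 11 /o/ is itself a trigger — this domain ends here.
From /o/ at 2 leftward: 1 /s/ transparent; word edge.
From /o/ at 11 rightward: 12 /s/ transparent; 13 /s/ transparent; 14 /s/ transparent; 15 /e/ → [+round]; 16 /s/ transparent; 17 /s/ transparent; 18 /u/ is itself a trigger — this domain ends here.
From /o/ at 11 leftward: 10 /s/ transparent; 9 /i/ → [+round]; 8 /s/ transparent; 7 /s/ transparent; 6 /s/ transparent; 5 /s/ transparent; 4 /s/ transparent; 3 /a/ → [+round]; 2 /o/ is itself a trigger — this domain ends here.
From /u/ at 18 rightward: word edge.
From /u/ at 18 leftward: 17 /s/ transparent; 16 /s/ transparent; 15 /e/ → [+round]; 14 /s/ transparent; 13 /s/ transparent; 12 /s/ transparent; 11 /o/ is itself a trigger — this domain ends here.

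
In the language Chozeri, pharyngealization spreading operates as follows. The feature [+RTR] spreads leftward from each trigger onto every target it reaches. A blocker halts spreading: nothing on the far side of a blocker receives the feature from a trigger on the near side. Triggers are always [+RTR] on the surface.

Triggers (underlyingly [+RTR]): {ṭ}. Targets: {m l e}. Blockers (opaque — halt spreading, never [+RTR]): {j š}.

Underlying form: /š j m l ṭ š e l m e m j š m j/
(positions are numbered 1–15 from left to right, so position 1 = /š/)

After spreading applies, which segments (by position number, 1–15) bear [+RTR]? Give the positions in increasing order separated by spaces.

3 4 5

From /ṭ/ at 5 leftward: 4 /l/ → [+RTR]; 3 /m/ → [+RTR]; 2 /j/ blocks.
Targets with no active source: positions 7 8 9 10 11 14 stay [-emphatic].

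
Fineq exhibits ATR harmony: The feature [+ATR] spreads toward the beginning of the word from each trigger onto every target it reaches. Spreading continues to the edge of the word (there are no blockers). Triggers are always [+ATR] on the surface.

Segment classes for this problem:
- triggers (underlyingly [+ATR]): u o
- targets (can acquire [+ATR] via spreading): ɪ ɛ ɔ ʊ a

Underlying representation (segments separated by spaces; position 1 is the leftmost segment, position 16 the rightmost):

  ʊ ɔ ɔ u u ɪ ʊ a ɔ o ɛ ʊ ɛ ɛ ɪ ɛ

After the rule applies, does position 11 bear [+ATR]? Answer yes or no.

no

From /u/ at 4 leftward: 3 /ɔ/ → [+ATR]; 2 /ɔ/ → [+ATR]; 1 /ʊ/ → [+ATR]; word edge.
From /u/ at 5 leftward: 4 /u/ is itself a trigger — this domain ends here.
From /o/ at 10 leftward: 9 /ɔ/ → [+ATR]; 8 /a/ → [+ATR]; 7 /ʊ/ → [+ATR]; 6 /ɪ/ → [+ATR]; 5 /u/ is itself a trigger — this domain ends here.
Targets with no active source: positions 11 12 13 14 15 16 stay [-ATR].
[+ATR] positions on the surface: 1 2 3 4 5 6 7 8 9 10.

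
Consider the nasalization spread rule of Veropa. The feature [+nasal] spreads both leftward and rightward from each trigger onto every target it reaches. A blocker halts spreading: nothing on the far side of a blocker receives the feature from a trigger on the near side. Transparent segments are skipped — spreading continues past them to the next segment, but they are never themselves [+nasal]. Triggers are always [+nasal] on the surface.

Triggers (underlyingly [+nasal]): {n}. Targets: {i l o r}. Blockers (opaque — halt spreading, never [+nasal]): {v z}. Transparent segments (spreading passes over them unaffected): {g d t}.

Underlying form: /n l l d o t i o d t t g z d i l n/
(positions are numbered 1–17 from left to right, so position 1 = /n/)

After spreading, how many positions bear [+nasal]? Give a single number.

9

From /n/ at 1 rightward: 2 /l/ → [+nasal]; 3 /l/ → [+nasal]; 4 /d/ transparent; 5 /o/ → [+nasal]; 6 /t/ transparent; 7 /i/ → [+nasal]; 8 /o/ → [+nasal]; 9 /d/ transparent; 10 /t/ transparent; 11 /t/ transparent; 12 /g/ transparent; 13 /z/ blocks.
From /n/ at 1 leftward: word edge.
From /n/ at 17 rightward: word edge.
From /n/ at 17 leftward: 16 /l/ → [+nasal]; 15 /i/ → [+nasal]; 14 /d/ transparent; 13 /z/ blocks.
[+nasal] positions on the surface: 1 2 3 5 7 8 15 16 17.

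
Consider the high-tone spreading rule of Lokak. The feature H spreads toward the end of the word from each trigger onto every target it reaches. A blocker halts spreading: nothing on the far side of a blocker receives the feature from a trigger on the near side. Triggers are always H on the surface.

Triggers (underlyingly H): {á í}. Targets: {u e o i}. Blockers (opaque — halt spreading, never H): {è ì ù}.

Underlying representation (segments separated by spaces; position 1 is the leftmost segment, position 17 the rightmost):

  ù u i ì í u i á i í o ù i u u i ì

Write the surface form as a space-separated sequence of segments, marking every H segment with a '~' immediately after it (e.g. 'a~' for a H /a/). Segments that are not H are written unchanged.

ù u i ì í~ u~ i~ á~ i~ í~ o~ ù i u u i ì

From /í/ at 5 rightward: 6 /u/ → H; 7 /i/ → H; 8 /á/ is itself a trigger — this domain ends here.
From /á/ at 8 rightward: 9 /i/ → H; 10 /í/ is itself a trigger — this domain ends here.
From /í/ at 10 rightward: 11 /o/ → H; 12 /ù/ blocks.
Targets with no active source: positions 2 3 13 14 15 16 stay [-high tone].
H positions on the surface: 5 6 7 8 9 10 11.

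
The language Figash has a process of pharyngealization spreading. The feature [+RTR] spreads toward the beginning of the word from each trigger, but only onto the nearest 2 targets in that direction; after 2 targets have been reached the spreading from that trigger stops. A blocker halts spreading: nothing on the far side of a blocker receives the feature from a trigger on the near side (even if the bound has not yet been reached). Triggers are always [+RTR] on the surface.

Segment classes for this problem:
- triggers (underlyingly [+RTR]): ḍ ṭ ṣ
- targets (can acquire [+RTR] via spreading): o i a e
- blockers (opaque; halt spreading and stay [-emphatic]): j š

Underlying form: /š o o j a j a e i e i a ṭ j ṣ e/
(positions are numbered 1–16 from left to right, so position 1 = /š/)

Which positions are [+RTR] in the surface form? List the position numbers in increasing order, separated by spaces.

From /ṭ/ at 13 leftward: 12 /a/ → [+RTR]; 11 /i/ → [+RTR]; bound reached.
From /ṣ/ at 15 leftward: 14 /j/ blocks.
Targets with no active source: positions 2 3 5 7 8 9 10 16 stay [-emphatic].

11 12 13 15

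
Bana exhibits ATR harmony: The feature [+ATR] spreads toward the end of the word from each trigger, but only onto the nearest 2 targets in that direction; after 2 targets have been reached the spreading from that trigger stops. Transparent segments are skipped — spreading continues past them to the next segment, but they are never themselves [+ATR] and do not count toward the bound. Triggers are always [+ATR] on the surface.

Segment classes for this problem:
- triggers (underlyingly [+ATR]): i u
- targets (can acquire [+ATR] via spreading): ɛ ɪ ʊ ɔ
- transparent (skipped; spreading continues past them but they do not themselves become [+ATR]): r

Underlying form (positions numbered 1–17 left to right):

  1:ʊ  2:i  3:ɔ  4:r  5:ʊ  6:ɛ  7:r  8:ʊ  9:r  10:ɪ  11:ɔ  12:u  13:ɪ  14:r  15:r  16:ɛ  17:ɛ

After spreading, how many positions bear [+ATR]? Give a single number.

From /i/ at 2 rightward: 3 /ɔ/ → [+ATR]; 4 /r/ transparent; 5 /ʊ/ → [+ATR]; bound reached.
From /u/ at 12 rightward: 13 /ɪ/ → [+ATR]; 14 /r/ transparent; 15 /r/ transparent; 16 /ɛ/ → [+ATR]; bound reached.
Targets with no active source: positions 1 6 8 10 11 17 stay [-ATR].
[+ATR] positions on the surface: 2 3 5 12 13 16.

6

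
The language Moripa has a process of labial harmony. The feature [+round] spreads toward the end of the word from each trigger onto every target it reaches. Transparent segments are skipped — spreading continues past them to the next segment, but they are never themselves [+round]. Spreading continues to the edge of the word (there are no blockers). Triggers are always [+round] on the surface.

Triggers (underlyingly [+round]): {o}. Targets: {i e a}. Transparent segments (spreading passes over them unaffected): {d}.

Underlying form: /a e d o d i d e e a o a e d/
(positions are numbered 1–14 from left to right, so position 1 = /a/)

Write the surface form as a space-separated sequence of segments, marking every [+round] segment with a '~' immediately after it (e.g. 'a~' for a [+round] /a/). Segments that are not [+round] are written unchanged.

From /o/ at 4 rightward: 5 /d/ transparent; 6 /i/ → [+round]; 7 /d/ transparent; 8 /e/ → [+round]; 9 /e/ → [+round]; 10 /a/ → [+round]; 11 /o/ is itself a trigger — this domain ends here.
From /o/ at 11 rightward: 12 /a/ → [+round]; 13 /e/ → [+round]; 14 /d/ transparent; word edge.
Targets with no active source: positions 1 2 stay [-round].
[+round] positions on the surface: 4 6 8 9 10 11 12 13.

a e d o~ d i~ d e~ e~ a~ o~ a~ e~ d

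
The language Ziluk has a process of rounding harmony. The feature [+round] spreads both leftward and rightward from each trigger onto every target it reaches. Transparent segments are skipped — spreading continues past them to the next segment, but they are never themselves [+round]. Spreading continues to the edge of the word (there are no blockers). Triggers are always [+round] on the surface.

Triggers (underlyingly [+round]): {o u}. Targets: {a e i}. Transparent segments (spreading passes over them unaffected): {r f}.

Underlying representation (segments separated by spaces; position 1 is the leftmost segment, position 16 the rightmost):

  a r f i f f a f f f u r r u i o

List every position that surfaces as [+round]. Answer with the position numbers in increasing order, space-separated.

From /u/ at 11 rightward: 12 /r/ transparent; 13 /r/ transparent; 14 /u/ is itself a trigger — this domain ends here.
From /u/ at 11 leftward: 10 /f/ transparent; 9 /f/ transparent; 8 /f/ transparent; 7 /a/ → [+round]; 6 /f/ transparent; 5 /f/ transparent; 4 /i/ → [+round]; 3 /f/ transparent; 2 /r/ transparent; 1 /a/ → [+round]; word edge.
From /u/ at 14 rightward: 15 /i/ → [+round]; 16 /o/ is itself a trigger — this domain ends here.
From /u/ at 14 leftward: 13 /r/ transparent; 12 /r/ transparent; 11 /u/ is itself a trigger — this domain ends here.
From /o/ at 16 rightward: word edge.
From /o/ at 16 leftward: 15 /i/ → [+round]; 14 /u/ is itself a trigger — this domain ends here.

1 4 7 11 14 15 16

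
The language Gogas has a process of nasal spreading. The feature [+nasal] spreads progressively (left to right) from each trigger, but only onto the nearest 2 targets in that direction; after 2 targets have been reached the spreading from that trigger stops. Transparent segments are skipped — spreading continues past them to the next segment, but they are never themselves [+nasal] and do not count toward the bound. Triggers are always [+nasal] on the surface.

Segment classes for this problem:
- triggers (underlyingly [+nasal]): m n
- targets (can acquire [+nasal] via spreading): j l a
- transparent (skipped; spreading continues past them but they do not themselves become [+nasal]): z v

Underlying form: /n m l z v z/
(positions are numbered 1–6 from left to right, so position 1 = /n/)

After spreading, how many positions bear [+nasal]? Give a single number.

3

From /n/ at 1 rightward: 2 /m/ is itself a trigger — this domain ends here.
From /m/ at 2 rightward: 3 /l/ → [+nasal]; 4 /z/ transparent; 5 /v/ transparent; 6 /z/ transparent; word edge.
[+nasal] positions on the surface: 1 2 3.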